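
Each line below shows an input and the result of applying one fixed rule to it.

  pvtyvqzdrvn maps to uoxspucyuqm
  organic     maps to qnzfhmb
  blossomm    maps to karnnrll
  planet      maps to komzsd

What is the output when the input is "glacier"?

kfbzdhq

Rule — swap each adjacent pair of characters (1↔2, 3↔4, ...), then shift every letter 1 place backward in the alphabet (wrapping around).
For "glacier" the result is "kfbzdhq".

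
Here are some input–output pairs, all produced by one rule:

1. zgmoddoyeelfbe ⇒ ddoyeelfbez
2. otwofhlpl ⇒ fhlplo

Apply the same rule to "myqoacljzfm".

acljzfmm

Looking at the pairs, the operation is to move the first character to the end, then delete the first 3 characters.
Working it through for "myqoacljzfm": intermediate "yqoacljzfmm", final "acljzfmm".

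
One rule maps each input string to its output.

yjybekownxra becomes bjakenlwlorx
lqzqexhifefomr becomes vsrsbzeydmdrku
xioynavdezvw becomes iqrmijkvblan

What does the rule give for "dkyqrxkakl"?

Each output is the input with this applied: shift every letter 13 places forward in the alphabet (wrapping around) — i.e. ROT13, then swap the front and back halves of the string.
"dkyqrxkakl" → "qxldekxnxy" → "kxnxyqxlde".
(Check on "lqzqexhifefomr": → "ydmdrkuvsrsbze" → "vsrsbzeydmdrku" ✓)

kxnxyqxlde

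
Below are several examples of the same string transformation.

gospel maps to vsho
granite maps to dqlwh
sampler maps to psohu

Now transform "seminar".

plqdu

Rule — delete the first 2 characters, then shift every letter 3 places forward in the alphabet (wrapping around).
On "seminar": the first step gives "minar", and the second then gives "plqdu".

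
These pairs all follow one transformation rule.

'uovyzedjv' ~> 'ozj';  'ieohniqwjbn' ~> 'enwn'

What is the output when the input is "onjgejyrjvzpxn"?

In each case the input is transformed by: keep one character in every 3, starting at position 2 (positions 2nd, 5th, 8th, ...).
Doing the same to "onjgejyrjvzpxn": "nerzn".

nerzn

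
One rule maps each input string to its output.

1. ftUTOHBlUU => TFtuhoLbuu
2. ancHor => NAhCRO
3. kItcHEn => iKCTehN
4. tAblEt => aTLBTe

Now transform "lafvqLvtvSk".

ALVFlQTVsVK

The rule is to flip the case of every letter, then swap each adjacent pair of characters (1↔2, 3↔4, ...).
For "lafvqLvtvSk", step one produces "LAFVQlVTVsK"; step two turns that into "ALVFlQTVsVK".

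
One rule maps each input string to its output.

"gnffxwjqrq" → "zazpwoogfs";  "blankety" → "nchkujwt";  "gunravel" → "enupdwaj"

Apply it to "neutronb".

xwkwndca

The rule is to shift every letter 9 places forward in the alphabet (wrapping around), then move the last 3 characters to the front (rotate right by 3).
Working it through for "neutronb": intermediate "wndcaxwk", final "xwkwndca".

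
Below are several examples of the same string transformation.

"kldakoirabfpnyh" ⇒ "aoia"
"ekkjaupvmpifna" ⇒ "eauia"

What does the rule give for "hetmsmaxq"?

Each output is the input with this applied: keep only the vowels.
"hetmsmaxq" → "ea".

ea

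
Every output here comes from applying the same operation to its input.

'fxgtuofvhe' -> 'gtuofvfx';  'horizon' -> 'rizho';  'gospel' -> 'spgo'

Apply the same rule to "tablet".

Looking at the pairs, the operation is to delete the last 2 characters, then move the first 2 characters to the end (rotate left by 2).
For "tablet", step one produces "tabl"; step two turns that into "blta".

blta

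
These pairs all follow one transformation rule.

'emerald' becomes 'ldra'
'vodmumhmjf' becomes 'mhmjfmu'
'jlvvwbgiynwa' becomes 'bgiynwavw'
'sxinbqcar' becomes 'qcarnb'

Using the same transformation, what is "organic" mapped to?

ican

The rule is to delete the first 3 characters, then move the first 2 characters to the end (rotate left by 2).
For "organic", step one produces "anic"; step two turns that into "ican".
(Check on "sxinbqcar": → "nbqcar" → "qcarnb" ✓)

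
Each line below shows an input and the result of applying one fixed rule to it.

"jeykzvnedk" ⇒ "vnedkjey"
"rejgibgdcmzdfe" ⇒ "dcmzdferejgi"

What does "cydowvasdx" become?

The pattern: swap the front and back halves of the string, then delete the last 2 characters.
Starting from "cydowvasdx": after the first operation, "vasdxcydow"; after the second, "vasdxcyd".
(Check on "jeykzvnedk": → "vnedkjeykz" → "vnedkjey" ✓)

vasdxcyd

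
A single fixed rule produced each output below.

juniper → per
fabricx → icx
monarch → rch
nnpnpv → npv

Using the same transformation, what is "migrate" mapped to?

ate

What's happening: keep only the last 3 characters.
On "migrate" that produces "ate".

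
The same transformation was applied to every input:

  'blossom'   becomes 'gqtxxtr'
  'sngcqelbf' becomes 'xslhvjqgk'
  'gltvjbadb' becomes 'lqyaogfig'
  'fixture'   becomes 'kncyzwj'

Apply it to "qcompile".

Looking at the pairs, the operation is to shift every letter 5 places forward in the alphabet (wrapping around).
For "qcompile" the result is "vhtrunqj".

vhtrunqj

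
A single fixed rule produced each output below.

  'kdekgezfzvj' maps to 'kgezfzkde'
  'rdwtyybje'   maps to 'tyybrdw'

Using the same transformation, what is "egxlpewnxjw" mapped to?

lpewnxegx

What's happening: delete the last 2 characters, then move the first 3 characters to the end (rotate left by 3).
On "egxlpewnxjw": the first step gives "egxlpewnx", and the second then gives "lpewnxegx".
(Check on "rdwtyybje": → "rdwtyyb" → "tyybrdw" ✓)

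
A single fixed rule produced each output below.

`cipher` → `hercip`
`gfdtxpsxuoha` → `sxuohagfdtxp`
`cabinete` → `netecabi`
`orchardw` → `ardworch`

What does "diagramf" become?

The rule is to swap the front and back halves of the string.
Applying that to "diagramf" gives "ramfdiag".

ramfdiag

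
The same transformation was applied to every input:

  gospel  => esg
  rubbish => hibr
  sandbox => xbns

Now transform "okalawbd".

baao

The transformation: keep every other character starting from the first (positions 1st, 3rd, 5th, ...), then reverse the string.
For "okalawbd" the result is "baao".
(Check on "rubbish": → "rbih" → "hibr" ✓)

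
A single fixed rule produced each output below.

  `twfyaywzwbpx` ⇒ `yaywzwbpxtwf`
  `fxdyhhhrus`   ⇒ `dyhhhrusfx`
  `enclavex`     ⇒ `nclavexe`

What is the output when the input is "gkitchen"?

The pattern: swap the front and back halves of the string, then move the last 3 characters to the front (rotate right by 3).
For "gkitchen", step one produces "chengkit"; step two turns that into "kitcheng".

kitcheng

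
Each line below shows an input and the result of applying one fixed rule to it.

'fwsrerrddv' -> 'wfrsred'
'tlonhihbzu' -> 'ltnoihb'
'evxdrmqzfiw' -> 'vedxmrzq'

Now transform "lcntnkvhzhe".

The transformation: swap each adjacent pair of characters (1↔2, 3↔4, ...), then delete the last 3 characters.
Applying both steps to "lcntnkvhzhe": "cltnknhvhze", then "cltnknhv".
(Check on "fwsrerrddv": → "wfrsredrvd" → "wfrsred" ✓)

cltnknhv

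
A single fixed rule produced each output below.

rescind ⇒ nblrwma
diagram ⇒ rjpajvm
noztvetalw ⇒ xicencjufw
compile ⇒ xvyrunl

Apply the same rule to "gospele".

xbynunp

In each case the input is transformed by: move the first character to the end, then shift every letter 9 places forward in the alphabet (wrapping around).
So "gospele" becomes "xbynunp".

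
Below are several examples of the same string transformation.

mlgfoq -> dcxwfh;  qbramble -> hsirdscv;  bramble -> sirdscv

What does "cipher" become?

tzgyvi

In each case the input is transformed by: shift every letter 9 places backward in the alphabet (wrapping around).
Applying that to "cipher" gives "tzgyvi".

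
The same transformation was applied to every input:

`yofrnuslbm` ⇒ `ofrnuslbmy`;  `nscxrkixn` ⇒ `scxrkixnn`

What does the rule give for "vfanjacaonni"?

Rule — move the first character to the end.
Doing the same to "vfanjacaonni": "fanjacaonniv".

fanjacaonniv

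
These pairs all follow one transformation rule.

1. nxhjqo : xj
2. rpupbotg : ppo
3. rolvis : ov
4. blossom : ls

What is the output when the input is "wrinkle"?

Looking at the pairs, the operation is to keep every other character starting from the second (positions 2nd, 4th, 6th, ...), then delete the last character.
Working it through for "wrinkle": intermediate "rnl", final "rn".

rn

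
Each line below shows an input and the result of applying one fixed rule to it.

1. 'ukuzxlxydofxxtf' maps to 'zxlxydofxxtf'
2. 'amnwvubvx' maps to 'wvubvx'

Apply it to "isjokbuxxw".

okbuxxw

Each output is the input with this applied: delete the first 3 characters.
Doing the same to "isjokbuxxw": "okbuxxw".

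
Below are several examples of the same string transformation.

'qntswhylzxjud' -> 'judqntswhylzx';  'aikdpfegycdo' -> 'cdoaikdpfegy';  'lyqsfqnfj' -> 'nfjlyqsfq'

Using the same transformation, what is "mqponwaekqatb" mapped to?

Each output is the input with this applied: move the last 3 characters to the front (rotate right by 3).
On "mqponwaekqatb" that produces "atbmqponwaekq".

atbmqponwaekq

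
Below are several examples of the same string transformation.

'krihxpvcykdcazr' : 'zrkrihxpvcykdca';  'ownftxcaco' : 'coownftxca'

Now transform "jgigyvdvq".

Each output is the input with this applied: move the last 2 characters to the front (rotate right by 2).
For "jgigyvdvq" the result is "vqjgigyvd".

vqjgigyvd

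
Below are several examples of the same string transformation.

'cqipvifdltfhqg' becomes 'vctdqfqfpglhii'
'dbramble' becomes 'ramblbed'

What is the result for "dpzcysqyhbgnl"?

Each output is the input with this applied: sort the characters into reverse alphabetical order, then take characters alternately from the front and the back (1st, last, 2nd, 2nd-last, ...).
On "dpzcysqyhbgnl": the first step gives "zyysqpnlhgdcb", and the second then gives "zbycydsgqhpln".
(Check on "dbramble": → "rmledbba" → "ramblbed" ✓)

zbycydsgqhpln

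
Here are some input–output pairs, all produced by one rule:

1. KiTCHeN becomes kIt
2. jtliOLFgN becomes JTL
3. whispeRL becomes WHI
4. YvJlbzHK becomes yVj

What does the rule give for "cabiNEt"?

What's happening: flip the case of every letter, then keep only the first 3 characters.
Working it through for "cabiNEt": intermediate "CABIneT", final "CAB".

CAB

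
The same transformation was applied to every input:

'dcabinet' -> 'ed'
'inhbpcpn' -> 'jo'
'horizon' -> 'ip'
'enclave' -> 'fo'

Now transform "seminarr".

tf

Rule — shift every letter 1 place forward in the alphabet (wrapping around), then keep only the first 2 characters.
Applying both steps to "seminarr": "tfnjobss", then "tf".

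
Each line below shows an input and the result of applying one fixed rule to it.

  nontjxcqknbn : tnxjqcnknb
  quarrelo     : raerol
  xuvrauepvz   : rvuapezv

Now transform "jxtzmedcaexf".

ztemcdeafx

The rule is to delete the first 2 characters, then swap each adjacent pair of characters (1↔2, 3↔4, ...).
For "jxtzmedcaexf", step one produces "tzmedcaexf"; step two turns that into "ztemcdeafx".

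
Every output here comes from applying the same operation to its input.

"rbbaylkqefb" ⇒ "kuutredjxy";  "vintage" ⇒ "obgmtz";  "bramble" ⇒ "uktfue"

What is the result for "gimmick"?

zbffbv

The pattern: shift every letter 7 places backward in the alphabet (wrapping around), then delete the last character.
"gimmick" → "zbffbvd" → "zbffbv".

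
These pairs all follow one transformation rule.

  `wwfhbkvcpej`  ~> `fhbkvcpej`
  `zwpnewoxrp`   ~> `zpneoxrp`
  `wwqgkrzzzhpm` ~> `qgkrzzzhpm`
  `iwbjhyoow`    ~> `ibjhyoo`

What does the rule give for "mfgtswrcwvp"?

The pattern: remove every "w".
For "mfgtswrcwvp" the result is "mfgtsrcvp".

mfgtsrcvp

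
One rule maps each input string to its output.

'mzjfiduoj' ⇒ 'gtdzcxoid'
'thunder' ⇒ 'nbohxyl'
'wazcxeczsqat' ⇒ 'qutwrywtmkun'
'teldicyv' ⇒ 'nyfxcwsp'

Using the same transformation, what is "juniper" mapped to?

In each case the input is transformed by: shift every letter 6 places backward in the alphabet (wrapping around).
So "juniper" becomes "dohcjyl".

dohcjyl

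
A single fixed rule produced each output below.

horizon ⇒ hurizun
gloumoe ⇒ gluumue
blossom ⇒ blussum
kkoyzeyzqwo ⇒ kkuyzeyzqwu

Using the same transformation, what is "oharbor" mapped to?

Rule — replace every "o" with "u".
On "oharbor" that produces "uharbur".

uharbur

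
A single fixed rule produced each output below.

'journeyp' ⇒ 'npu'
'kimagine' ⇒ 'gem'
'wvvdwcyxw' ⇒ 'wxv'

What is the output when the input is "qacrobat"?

Rule — move the first 3 characters to the end (rotate left by 3), then keep one character in every 3, starting at position 2 (positions 2nd, 5th, 8th, ...).
On "qacrobat" that produces "otc".

otc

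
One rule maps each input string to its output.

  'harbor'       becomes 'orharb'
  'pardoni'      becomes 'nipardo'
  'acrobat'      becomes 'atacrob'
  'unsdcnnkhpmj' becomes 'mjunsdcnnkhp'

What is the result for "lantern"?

rnlante

The transformation: move the last 2 characters to the front (rotate right by 2).
Doing the same to "lantern": "rnlante".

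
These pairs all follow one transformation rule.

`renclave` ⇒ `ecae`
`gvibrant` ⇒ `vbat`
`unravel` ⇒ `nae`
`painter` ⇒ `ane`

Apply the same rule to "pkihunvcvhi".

What's happening: keep every other character starting from the second (positions 2nd, 4th, 6th, ...).
Doing the same to "pkihunvcvhi": "khnch".

khnch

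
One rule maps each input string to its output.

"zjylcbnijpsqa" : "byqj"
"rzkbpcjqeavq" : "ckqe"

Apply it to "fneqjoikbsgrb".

oerb

The transformation: keep one character in every 3, starting at position 3 (positions 3rd, 6th, 9th, ...), then swap each adjacent pair of characters (1↔2, 3↔4, ...).
"fneqjoikbsgrb" → "oerb".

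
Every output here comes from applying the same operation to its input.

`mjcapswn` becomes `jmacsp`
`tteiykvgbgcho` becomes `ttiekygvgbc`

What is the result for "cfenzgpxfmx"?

fcnegzxpf

What's happening: delete the last 2 characters, then swap each adjacent pair of characters (1↔2, 3↔4, ...).
On "cfenzgpxfmx": the first step gives "cfenzgpxf", and the second then gives "fcnegzxpf".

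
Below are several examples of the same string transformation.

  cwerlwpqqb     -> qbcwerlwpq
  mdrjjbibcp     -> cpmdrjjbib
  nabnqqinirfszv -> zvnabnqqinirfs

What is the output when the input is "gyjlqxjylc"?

The transformation: move the last 2 characters to the front (rotate right by 2).
"gyjlqxjylc" → "lcgyjlqxjy".

lcgyjlqxjy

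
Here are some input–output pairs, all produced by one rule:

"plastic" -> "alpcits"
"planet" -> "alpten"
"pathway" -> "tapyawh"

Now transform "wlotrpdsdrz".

olwzrdsdprt

Each output is the input with this applied: move the first 3 characters to the end (rotate left by 3), then reverse the string.
"wlotrpdsdrz" → "trpdsdrzwlo" → "olwzrdsdprt".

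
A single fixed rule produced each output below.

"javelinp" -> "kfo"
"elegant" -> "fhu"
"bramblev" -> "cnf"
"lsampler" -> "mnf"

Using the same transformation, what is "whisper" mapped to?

Rule — shift every letter 1 place forward in the alphabet (wrapping around), then keep one character in every 3, starting at position 1 (positions 1st, 4th, 7th, ...).
Starting from "whisper": after the first operation, "xijtqfs"; after the second, "xts".

xts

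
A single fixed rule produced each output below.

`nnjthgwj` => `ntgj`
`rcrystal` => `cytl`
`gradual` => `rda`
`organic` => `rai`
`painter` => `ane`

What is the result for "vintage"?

itg

What's happening: keep every other character starting from the second (positions 2nd, 4th, 6th, ...).
"vintage" → "itg".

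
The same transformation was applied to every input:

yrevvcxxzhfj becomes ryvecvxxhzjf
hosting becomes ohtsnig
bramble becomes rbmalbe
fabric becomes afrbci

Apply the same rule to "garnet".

agnrte

Rule — swap each adjacent pair of characters (1↔2, 3↔4, ...).
So "garnet" becomes "agnrte".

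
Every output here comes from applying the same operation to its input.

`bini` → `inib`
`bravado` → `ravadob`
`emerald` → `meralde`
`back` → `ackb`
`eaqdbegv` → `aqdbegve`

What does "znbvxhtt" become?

The pattern: move the first character to the end.
On "znbvxhtt" that produces "nbvxhttz".

nbvxhttz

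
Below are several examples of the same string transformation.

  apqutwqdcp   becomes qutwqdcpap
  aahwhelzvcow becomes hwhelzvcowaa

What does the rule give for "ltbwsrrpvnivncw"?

In each case the input is transformed by: move the first 2 characters to the end (rotate left by 2).
On "ltbwsrrpvnivncw" that produces "bwsrrpvnivncwlt".

bwsrrpvnivncwlt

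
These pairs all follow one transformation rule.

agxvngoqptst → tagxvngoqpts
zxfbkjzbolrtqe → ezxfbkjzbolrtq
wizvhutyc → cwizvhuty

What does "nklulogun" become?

The pattern: move the last character to the front.
Doing the same to "nklulogun": "nnklulogu".

nnklulogu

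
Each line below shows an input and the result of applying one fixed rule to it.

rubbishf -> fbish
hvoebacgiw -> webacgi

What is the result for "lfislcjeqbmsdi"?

islcjeqbmsd

In each case the input is transformed by: delete the first 3 characters, then move the last character to the front.
On "lfislcjeqbmsdi": the first step gives "slcjeqbmsdi", and the second then gives "islcjeqbmsd".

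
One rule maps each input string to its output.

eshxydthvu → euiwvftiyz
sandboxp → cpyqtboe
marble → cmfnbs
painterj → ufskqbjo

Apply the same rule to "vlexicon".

What's happening: shift every letter 1 place forward in the alphabet (wrapping around), then swap the front and back halves of the string.
Applying both steps to "vlexicon": "wmfyjdpo", then "jdpowmfy".

jdpowmfy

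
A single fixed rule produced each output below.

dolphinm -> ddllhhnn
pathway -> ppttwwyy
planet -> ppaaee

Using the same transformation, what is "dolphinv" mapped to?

Rule — keep every other character starting from the first (positions 1st, 3rd, 5th, ...), then double every character.
On "dolphinv" that produces "ddllhhnn".

ddllhhnn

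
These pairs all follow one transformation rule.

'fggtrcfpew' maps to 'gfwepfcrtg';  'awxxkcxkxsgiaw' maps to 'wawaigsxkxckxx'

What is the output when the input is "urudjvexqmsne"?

Rule — move the first 2 characters to the end (rotate left by 2), then reverse the string.
For "urudjvexqmsne", step one produces "udjvexqmsneur"; step two turns that into "ruensmqxevjdu".

ruensmqxevjdu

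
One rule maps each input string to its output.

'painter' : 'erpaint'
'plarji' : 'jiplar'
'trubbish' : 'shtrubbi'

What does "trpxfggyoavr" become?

Looking at the pairs, the operation is to move the last 2 characters to the front (rotate right by 2).
Doing the same to "trpxfggyoavr": "vrtrpxfggyoa".

vrtrpxfggyoa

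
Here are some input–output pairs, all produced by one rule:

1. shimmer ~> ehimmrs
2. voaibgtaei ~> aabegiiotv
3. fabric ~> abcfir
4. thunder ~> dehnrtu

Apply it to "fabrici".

abcfiir

In each case the input is transformed by: sort the characters into alphabetical order.
"fabrici" → "abcfiir".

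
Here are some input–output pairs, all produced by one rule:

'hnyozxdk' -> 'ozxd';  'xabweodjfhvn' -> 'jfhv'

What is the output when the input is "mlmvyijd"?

The pattern: delete the last character, then keep only the last 4 characters.
Working it through for "mlmvyijd": intermediate "mlmvyij", final "vyij".

vyij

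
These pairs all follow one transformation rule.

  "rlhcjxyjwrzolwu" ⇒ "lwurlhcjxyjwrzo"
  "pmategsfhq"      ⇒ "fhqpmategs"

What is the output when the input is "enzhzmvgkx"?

gkxenzhzmv

The rule is to move the last 3 characters to the front (rotate right by 3).
For "enzhzmvgkx" the result is "gkxenzhzmv".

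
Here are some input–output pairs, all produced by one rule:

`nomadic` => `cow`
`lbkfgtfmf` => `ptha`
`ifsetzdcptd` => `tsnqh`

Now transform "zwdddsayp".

The rule is to shift every letter 12 places backward in the alphabet (wrapping around), then keep every other character starting from the second (positions 2nd, 4th, 6th, ...).
"zwdddsayp" → "nkrrrgomd" → "krgm".

krgm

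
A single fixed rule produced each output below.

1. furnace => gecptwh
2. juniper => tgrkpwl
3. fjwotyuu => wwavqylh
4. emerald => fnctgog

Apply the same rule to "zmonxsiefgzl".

nbihgkuzpqob

What's happening: shift every letter 2 places forward in the alphabet (wrapping around), then reverse the string.
On "zmonxsiefgzl": the first step gives "boqpzukghibn", and the second then gives "nbihgkuzpqob".
(Check on "fjwotyuu": → "hlyqvaww" → "wwavqylh" ✓)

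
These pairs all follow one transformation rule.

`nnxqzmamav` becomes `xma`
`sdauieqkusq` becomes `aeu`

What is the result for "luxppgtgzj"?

The transformation: keep one character in every 3, starting at position 3 (positions 3rd, 6th, 9th, ...).
For "luxppgtgzj" the result is "xgz".

xgz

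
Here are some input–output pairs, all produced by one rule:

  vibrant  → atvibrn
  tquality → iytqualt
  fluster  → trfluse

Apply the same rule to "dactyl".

tldacy

Looking at the pairs, the operation is to move the last 2 characters to the front (rotate right by 2), then swap the first and last characters.
Doing the same to "dactyl": "tldacy".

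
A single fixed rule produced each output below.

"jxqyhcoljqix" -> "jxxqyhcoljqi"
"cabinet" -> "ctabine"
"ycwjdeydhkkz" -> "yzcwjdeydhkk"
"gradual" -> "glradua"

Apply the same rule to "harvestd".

The transformation: swap the first and last characters, then move the last character to the front.
"harvestd" → "darvesth" → "hdarvest".

hdarvest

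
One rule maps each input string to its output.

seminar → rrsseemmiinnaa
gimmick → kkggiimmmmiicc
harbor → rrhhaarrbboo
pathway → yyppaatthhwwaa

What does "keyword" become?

The pattern: move the last character to the front, then double every character.
"keyword" → "ddkkeeyywwoorr".

ddkkeeyywwoorr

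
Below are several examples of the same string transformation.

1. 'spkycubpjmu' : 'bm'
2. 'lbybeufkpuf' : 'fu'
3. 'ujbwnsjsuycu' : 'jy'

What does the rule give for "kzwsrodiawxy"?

Looking at the pairs, the operation is to keep one character in every 3, starting at position 1 (positions 1st, 4th, 7th, ...), then delete the first 2 characters.
Working it through for "kzwsrodiawxy": intermediate "ksdw", final "dw".
(Check on "lbybeufkpuf": → "lbfu" → "fu" ✓)

dw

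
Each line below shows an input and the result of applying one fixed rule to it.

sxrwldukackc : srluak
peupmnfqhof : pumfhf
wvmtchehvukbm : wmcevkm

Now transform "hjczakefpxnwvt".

hcaepnv

Each output is the input with this applied: keep every other character starting from the first (positions 1st, 3rd, 5th, ...).
Applying that to "hjczakefpxnwvt" gives "hcaepnv".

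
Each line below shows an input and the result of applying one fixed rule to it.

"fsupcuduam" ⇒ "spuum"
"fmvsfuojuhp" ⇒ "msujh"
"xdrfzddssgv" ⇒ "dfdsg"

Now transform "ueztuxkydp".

etxyp

The transformation: keep every other character starting from the second (positions 2nd, 4th, 6th, ...).
On "ueztuxkydp" that produces "etxyp".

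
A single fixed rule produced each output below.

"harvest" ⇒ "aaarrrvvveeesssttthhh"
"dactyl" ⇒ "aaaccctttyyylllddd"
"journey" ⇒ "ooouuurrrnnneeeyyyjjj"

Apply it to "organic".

The pattern: repeat every character 3 times, then move the first 3 characters to the end (rotate left by 3).
Working it through for "organic": intermediate "ooorrrgggaaannniiiccc", final "rrrgggaaannniiicccooo".

rrrgggaaannniiicccooo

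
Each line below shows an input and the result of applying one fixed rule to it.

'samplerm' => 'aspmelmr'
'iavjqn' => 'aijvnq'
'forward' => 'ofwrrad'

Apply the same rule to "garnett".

agnrtet

The rule is to swap each adjacent pair of characters (1↔2, 3↔4, ...).
So "garnett" becomes "agnrtet".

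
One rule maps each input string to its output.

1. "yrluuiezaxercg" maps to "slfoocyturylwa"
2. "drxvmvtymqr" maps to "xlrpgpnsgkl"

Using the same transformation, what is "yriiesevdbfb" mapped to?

In each case the input is transformed by: shift every letter 6 places backward in the alphabet (wrapping around).
For "yriiesevdbfb" the result is "slccymypxvzv".

slccymypxvzv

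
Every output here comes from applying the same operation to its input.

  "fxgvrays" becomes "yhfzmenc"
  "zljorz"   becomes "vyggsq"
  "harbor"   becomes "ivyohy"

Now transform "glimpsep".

The pattern: shift every letter 7 places forward in the alphabet (wrapping around), then swap the front and back halves of the string.
"glimpsep" → "nsptwzlw" → "wzlwnspt".
(Check on "fxgvrays": → "mencyhfz" → "yhfzmenc" ✓)

wzlwnspt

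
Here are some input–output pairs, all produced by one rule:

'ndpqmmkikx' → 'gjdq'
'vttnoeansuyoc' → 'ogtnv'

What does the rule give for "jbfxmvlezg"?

cqez

In each case the input is transformed by: keep one character in every 3, starting at position 1 (positions 1st, 4th, 7th, ...), then shift every letter 7 places backward in the alphabet (wrapping around).
Starting from "jbfxmvlezg": after the first operation, "jxlg"; after the second, "cqez".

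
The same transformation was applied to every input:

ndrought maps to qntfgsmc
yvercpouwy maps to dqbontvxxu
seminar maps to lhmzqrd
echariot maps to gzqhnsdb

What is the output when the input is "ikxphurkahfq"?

wogtqjzgephj

The transformation: move the first 2 characters to the end (rotate left by 2), then shift every letter 1 place backward in the alphabet (wrapping around).
Starting from "ikxphurkahfq": after the first operation, "xphurkahfqik"; after the second, "wogtqjzgephj".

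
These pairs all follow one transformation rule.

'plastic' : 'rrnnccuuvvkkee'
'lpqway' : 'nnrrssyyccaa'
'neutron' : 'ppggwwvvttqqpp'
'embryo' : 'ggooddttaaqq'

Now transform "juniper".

llwwppkkrrggtt

What's happening: double every character, then shift every letter 2 places forward in the alphabet (wrapping around).
On "juniper": the first step gives "jjuunniippeerr", and the second then gives "llwwppkkrrggtt".
(Check on "lpqway": → "llppqqwwaayy" → "nnrrssyyccaa" ✓)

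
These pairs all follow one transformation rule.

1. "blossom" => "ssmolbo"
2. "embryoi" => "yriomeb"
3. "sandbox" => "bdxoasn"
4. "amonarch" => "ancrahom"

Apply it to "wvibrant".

rbnawtiv

The pattern: move the first 3 characters to the end (rotate left by 3), then swap each adjacent pair of characters (1↔2, 3↔4, ...).
On "wvibrant": the first step gives "brantwvi", and the second then gives "rbnawtiv".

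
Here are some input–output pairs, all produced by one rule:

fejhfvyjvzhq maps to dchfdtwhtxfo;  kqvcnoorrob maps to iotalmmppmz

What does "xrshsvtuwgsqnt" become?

vpqfqtrsueqolr

The transformation: shift every letter 2 places backward in the alphabet (wrapping around).
On "xrshsvtuwgsqnt" that produces "vpqfqtrsueqolr".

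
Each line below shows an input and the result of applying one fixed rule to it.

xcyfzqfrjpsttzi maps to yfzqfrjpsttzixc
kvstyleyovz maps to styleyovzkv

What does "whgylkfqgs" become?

gylkfqgswh

The transformation: move the first 2 characters to the end (rotate left by 2).
So "whgylkfqgs" becomes "gylkfqgswh".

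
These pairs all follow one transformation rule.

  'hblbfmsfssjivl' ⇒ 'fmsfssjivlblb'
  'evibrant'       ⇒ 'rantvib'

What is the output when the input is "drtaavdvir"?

Rule — delete the first character, then move the first 3 characters to the end (rotate left by 3).
Doing the same to "drtaavdvir": "avdvirrta".

avdvirrta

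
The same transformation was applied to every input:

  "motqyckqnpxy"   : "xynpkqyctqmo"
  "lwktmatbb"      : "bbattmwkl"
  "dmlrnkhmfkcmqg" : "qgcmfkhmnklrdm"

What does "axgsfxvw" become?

What's happening: reverse the string, then swap each adjacent pair of characters (1↔2, 3↔4, ...).
"axgsfxvw" → "vwfxgsax".

vwfxgsax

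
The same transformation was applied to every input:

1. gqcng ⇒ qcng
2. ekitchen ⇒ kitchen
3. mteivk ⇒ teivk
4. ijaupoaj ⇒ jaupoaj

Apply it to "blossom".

Looking at the pairs, the operation is to delete the first character.
So "blossom" becomes "lossom".

lossom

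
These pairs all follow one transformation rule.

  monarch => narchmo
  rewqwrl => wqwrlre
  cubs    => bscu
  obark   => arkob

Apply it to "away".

What's happening: move the first 2 characters to the end (rotate left by 2).
For "away" the result is "ayaw".

ayaw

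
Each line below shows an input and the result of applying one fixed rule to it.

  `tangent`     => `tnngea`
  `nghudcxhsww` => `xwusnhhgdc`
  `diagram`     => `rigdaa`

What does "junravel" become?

vurnjea

Looking at the pairs, the operation is to delete the last character, then sort the characters into reverse alphabetical order.
For "junravel", step one produces "junrave"; step two turns that into "vurnjea".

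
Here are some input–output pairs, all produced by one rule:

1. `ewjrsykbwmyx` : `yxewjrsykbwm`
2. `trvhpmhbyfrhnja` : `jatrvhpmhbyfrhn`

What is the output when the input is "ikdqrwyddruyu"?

Rule — move the last 2 characters to the front (rotate right by 2).
So "ikdqrwyddruyu" becomes "yuikdqrwyddru".

yuikdqrwyddru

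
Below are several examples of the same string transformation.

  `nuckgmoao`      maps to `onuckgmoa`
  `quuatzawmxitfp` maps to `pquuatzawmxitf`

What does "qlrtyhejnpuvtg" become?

gqlrtyhejnpuvt

Rule — move the last character to the front.
"qlrtyhejnpuvtg" → "gqlrtyhejnpuvt".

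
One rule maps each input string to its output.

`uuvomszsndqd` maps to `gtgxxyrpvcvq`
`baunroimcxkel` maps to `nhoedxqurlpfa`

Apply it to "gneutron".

urqjqhxw

What's happening: shift every letter 3 places forward in the alphabet (wrapping around), then move the last 3 characters to the front (rotate right by 3).
"gneutron" → "jqhxwurq" → "urqjqhxw".
(Check on "baunroimcxkel": → "edxqurlpfanho" → "nhoedxqurlpfa" ✓)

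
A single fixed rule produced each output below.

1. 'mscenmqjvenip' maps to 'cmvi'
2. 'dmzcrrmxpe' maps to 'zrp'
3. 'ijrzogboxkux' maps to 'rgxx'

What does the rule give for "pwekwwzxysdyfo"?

ewyy

Looking at the pairs, the operation is to keep one character in every 3, starting at position 3 (positions 3rd, 6th, 9th, ...).
Doing the same to "pwekwwzxysdyfo": "ewyy".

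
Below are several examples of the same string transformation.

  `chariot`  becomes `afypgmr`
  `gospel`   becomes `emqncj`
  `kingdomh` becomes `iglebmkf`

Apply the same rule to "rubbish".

In each case the input is transformed by: shift every letter 2 places backward in the alphabet (wrapping around).
On "rubbish" that produces "pszzgqf".

pszzgqf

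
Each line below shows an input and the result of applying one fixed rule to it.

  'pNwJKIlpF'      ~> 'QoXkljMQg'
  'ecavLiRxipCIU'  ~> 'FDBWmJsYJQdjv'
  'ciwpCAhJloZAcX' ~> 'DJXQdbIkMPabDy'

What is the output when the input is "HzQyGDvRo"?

iArZheWsP

Each output is the input with this applied: shift every letter 1 place forward in the alphabet (wrapping around), then flip the case of every letter.
Applying both steps to "HzQyGDvRo": "IaRzHEwSp", then "iArZheWsP".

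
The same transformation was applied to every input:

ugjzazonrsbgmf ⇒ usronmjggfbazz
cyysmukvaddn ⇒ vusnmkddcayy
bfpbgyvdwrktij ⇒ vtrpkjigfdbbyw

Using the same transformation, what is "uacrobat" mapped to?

The transformation: sort the characters into reverse alphabetical order, then move the first 2 characters to the end (rotate left by 2).
Starting from "uacrobat": after the first operation, "utrocbaa"; after the second, "rocbaaut".

rocbaaut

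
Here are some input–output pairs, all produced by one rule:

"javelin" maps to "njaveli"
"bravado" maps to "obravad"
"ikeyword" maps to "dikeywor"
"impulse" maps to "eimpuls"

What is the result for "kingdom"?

What's happening: move the last character to the front.
On "kingdom" that produces "mkingdo".

mkingdo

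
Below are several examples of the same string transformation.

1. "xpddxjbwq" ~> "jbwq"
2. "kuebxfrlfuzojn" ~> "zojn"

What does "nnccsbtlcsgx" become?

The pattern: keep only the last 4 characters.
So "nnccsbtlcsgx" becomes "csgx".

csgx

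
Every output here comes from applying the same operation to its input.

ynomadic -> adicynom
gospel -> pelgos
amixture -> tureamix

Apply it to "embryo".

The transformation: swap the front and back halves of the string.
On "embryo" that produces "ryoemb".

ryoemb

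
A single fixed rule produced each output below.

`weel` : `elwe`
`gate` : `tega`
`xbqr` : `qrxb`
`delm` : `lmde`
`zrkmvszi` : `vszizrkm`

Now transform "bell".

llbe

What's happening: swap the front and back halves of the string.
On "bell" that produces "llbe".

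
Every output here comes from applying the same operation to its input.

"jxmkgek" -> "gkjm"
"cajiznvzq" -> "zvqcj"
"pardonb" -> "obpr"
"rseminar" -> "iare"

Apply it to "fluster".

Rule — keep every other character starting from the first (positions 1st, 3rd, 5th, ...), then move the first 2 characters to the end (rotate left by 2).
Starting from "fluster": after the first operation, "futr"; after the second, "trfu".

trfu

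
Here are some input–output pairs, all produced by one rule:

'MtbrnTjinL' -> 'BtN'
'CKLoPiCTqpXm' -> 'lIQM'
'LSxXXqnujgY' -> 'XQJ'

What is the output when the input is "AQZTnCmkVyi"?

zcv

The pattern: flip the case of every letter, then keep one character in every 3, starting at position 3 (positions 3rd, 6th, 9th, ...).
Applying that to "AQZTnCmkVyi" gives "zcv".
(Check on "CKLoPiCTqpXm": → "cklOpIctQPxM" → "lIQM" ✓)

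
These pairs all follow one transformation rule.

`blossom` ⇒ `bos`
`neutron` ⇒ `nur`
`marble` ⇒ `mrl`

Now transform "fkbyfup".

Looking at the pairs, the operation is to swap each adjacent pair of characters (1↔2, 3↔4, ...), then keep every other character starting from the second (positions 2nd, 4th, 6th, ...).
On "fkbyfup" that produces "fbf".
(Check on "neutron": → "entuorn" → "nur" ✓)

fbf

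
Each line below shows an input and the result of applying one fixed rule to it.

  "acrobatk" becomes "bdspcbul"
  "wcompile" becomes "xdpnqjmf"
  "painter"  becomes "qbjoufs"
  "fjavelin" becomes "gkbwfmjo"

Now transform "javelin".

kbwfmjo

The rule is to shift every letter 1 place forward in the alphabet (wrapping around).
Applying that to "javelin" gives "kbwfmjo".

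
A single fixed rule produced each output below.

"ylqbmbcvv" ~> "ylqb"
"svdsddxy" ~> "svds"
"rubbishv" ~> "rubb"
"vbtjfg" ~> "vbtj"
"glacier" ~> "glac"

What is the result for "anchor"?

In each case the input is transformed by: keep only the first 4 characters.
For "anchor" the result is "anch".

anch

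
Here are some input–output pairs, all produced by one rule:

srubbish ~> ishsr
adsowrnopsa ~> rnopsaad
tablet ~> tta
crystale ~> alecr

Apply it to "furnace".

cefu

In each case the input is transformed by: move the first 2 characters to the end (rotate left by 2), then delete the first 3 characters.
Applying that to "furnace" gives "cefu".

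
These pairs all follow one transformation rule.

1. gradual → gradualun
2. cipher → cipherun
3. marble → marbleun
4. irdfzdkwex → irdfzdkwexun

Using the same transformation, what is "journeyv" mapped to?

journeyvun

Each output is the input with this applied: append "un".
"journeyv" → "journeyvun".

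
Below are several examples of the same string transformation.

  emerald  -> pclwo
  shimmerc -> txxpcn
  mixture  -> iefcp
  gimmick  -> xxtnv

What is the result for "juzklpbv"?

In each case the input is transformed by: shift every letter 11 places forward in the alphabet (wrapping around), then delete the first 2 characters.
For "juzklpbv", step one produces "ufkvwamg"; step two turns that into "kvwamg".

kvwamg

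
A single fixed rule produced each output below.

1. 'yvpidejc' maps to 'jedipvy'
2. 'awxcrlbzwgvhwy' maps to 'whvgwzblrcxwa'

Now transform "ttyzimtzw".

ztmizytt

The transformation: delete the last character, then reverse the string.
For "ttyzimtzw", step one produces "ttyzimtz"; step two turns that into "ztmizytt".
(Check on "yvpidejc": → "yvpidej" → "jedipvy" ✓)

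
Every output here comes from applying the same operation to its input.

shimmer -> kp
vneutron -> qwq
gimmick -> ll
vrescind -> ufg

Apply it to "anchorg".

qr

The rule is to shift every letter 3 places forward in the alphabet (wrapping around), then keep one character in every 3, starting at position 2 (positions 2nd, 5th, 8th, ...).
"anchorg" → "dqfkruj" → "qr".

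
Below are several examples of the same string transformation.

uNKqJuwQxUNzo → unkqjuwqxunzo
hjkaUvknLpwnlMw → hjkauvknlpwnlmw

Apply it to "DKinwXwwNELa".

dkinwxwwnela

Looking at the pairs, the operation is to convert every letter to lowercase.
Applying that to "DKinwXwwNELa" gives "dkinwxwwnela".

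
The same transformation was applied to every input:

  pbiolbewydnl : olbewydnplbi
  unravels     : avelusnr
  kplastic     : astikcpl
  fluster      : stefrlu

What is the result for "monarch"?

Rule — swap the first and last characters, then move the first 3 characters to the end (rotate left by 3).
On "monarch": the first step gives "honarcm", and the second then gives "arcmhon".

arcmhon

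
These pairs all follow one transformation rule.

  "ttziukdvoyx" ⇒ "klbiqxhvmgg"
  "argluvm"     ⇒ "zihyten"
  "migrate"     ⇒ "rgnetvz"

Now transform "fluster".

Each output is the input with this applied: reverse the string, then shift every letter 13 places forward in the alphabet (wrapping around) — i.e. ROT13.
Applying that to "fluster" gives "ergfhys".
(Check on "ttziukdvoyx": → "xyovdkuiztt" → "klbiqxhvmgg" ✓)

ergfhys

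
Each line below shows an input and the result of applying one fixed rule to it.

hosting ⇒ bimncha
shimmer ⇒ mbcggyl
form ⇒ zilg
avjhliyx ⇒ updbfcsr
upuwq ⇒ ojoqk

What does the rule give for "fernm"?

Rule — shift every letter 6 places backward in the alphabet (wrapping around).
On "fernm" that produces "zylhg".

zylhg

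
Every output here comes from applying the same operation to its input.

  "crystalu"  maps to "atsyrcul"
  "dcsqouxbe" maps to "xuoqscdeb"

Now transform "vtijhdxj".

dhjitvjx

The rule is to reverse the string, then move the first 2 characters to the end (rotate left by 2).
For "vtijhdxj", step one produces "jxdhjitv"; step two turns that into "dhjitvjx".
(Check on "dcsqouxbe": → "ebxuoqscd" → "xuoqscdeb" ✓)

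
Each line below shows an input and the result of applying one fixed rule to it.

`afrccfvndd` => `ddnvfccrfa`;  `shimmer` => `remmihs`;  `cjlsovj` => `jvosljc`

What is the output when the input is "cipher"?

What's happening: reverse the string.
Doing the same to "cipher": "rehpic".

rehpic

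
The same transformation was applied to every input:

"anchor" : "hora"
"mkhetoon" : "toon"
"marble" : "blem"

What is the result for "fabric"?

ricf

Looking at the pairs, the operation is to swap the front and back halves of the string, then keep only the first 4 characters.
Working it through for "fabric": intermediate "ricfab", final "ricf".
(Check on "mkhetoon": → "toonmkhe" → "toon" ✓)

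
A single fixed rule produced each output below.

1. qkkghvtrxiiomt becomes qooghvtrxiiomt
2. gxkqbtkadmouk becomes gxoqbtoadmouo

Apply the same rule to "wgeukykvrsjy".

The transformation: replace every "k" with "o".
Doing the same to "wgeukykvrsjy": "wgeuoyovrsjy".

wgeuoyovrsjy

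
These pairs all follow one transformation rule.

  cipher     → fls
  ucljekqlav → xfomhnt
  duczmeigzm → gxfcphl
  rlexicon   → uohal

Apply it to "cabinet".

fdel

In each case the input is transformed by: shift every letter 3 places forward in the alphabet (wrapping around), then delete the last 3 characters.
For "cabinet", step one produces "fdelqhw"; step two turns that into "fdel".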